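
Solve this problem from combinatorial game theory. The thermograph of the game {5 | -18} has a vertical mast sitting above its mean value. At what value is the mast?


Game = {5 | -18}, a switch {a | b} with numbers a > b.
Its thermograph has left wall a - t and right wall b + t, which meet at t = (a - b)/2, where both equal (a + b)/2. So the mast (mean value) is at (a + b)/2.
Mean = (5 + (-18))/2 = -13/2 = -13/2

-13/2


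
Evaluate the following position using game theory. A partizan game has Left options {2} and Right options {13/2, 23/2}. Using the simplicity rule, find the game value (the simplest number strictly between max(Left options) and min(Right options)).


Left options: {2}, max = 2
Right options: {13/2, 23/2}, min = 13/2
All options are numbers and max(Left) < min(Right), so by the simplicity theorem the value is the simplest (earliest-born) number strictly between 2 and 13/2.
Integers 3 through 6 all lie strictly between 2 and 13/2.
Among integers, the simplest (lowest birthday = smallest |n|; 0 is born on day 0, +-n on day n) is 3.
No non-integer in the interval can be simpler: if x is a non-integer in the interval, then floor(x) or ceil(x) also lies in the interval (the interval contains an integer), and both are proper prefixes of x's sign expansion, i.e. born earlier. So the game value is 3.
Game value = 3

3


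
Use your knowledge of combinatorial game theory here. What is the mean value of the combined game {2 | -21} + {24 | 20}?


G1 = {2 | -21}, G2 = {24 | 20}
Each is a switch {a | b} with numbers a > b; its mean value is (a + b)/2, and mean value is additive over game sums: m(G1 + G2) = m(G1) + m(G2).
Mean of G1 = (2 + (-21))/2 = -19/2 = -19/2
Mean of G2 = (24 + (20))/2 = 44/2 = 22
Mean of G1 + G2 = -19/2 + 22 = 25/2

25/2


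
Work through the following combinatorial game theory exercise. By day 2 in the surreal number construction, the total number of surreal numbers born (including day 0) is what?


Day 0: {|} = 0 is born. Count = 1.
Day n: the number of surreal numbers born by day n is 2^(n+1) - 1.
By day 0: 2^1 - 1 = 1
By day 1: 2^2 - 1 = 3
By day 2: 2^3 - 1 = 7
By day 2: 7 surreal numbers.

7


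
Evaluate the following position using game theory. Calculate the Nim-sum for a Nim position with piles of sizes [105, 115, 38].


We need the XOR (exclusive or) of all pile sizes.
After XOR-ing pile 1 (size 105): 0 XOR 105 = 105
After XOR-ing pile 2 (size 115): 105 XOR 115 = 26
After XOR-ing pile 3 (size 38): 26 XOR 38 = 60
The Nim-value of this position is 60.

60


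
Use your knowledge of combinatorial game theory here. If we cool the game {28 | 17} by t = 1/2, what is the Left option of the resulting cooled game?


Original game: {28 | 17} (a switch {a | b} with a > b).
Cooling by t (for t below the temperature (a - b)/2 = 11/2) taxes each move by t: {a | b} cooled by t is {a - t | b + t}.
Cooling amount: t = 1/2
Cooled Left option: 28 - 1/2 = 55/2
Cooled Right option: 17 + 1/2 = 35/2
Cooled game: {55/2 | 35/2}
Left option = 55/2

55/2


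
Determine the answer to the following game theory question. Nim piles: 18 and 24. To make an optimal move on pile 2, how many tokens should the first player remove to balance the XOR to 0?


Piles: 18 and 24
Current XOR: 18 XOR 24 = 10 (non-zero, so this is an N-position).
To make the XOR zero, we need to find a move that balances the piles.
For pile 2 (size 24): target = 24 XOR 10 = 18
We reduce pile 2 from 24 to 18.
Tokens removed: 24 - 18 = 6
Verification: 18 XOR 18 = 0

6


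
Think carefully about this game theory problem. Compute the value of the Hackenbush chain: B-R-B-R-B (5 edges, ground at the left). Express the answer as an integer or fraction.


Edges (from ground): B-R-B-R-B
By Berlekamp's sign-expansion rule, a Blue-Red Hackenbush stalk has the value of the surreal number whose sign sequence is the edge sequence with B -> + and R -> -.
Sign sequence: +-+-+
Trace the sign expansion in the surreal number tree, starting from 0:
Edge 1: B (sign +) -> bounds (0, +inf), value = 1
Edge 2: R (sign -) -> bounds (0, 1), value = 1/2
Edge 3: B (sign +) -> bounds (1/2, 1), value = 3/4
Edge 4: R (sign -) -> bounds (1/2, 3/4), value = 5/8
Edge 5: B (sign +) -> bounds (5/8, 3/4), value = 11/16
Game value = 11/16

11/16


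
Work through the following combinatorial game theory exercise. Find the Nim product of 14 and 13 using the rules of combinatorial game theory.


Nim multiplication is bilinear over XOR: (u XOR v) * w = (u*w) XOR (v*w).
So we split each operand into its bit components and XOR the pairwise Nim products.
14 = 2 + 4 + 8 (as XOR of powers of 2).
13 = 1 + 4 + 8 (as XOR of powers of 2).
Using the standard Nim-product table on single bits:
  2*2 = 3,   2*4 = 8,   2*8 = 12,
  4*4 = 6,   4*8 = 11,  8*8 = 13,
and  1*x = x (identity), k*l = l*k (commutative).
Pairwise Nim products:
  2 * 1 = 2
  2 * 4 = 8
  2 * 8 = 12
  4 * 1 = 4
  4 * 4 = 6
  4 * 8 = 11
  8 * 1 = 8
  8 * 4 = 11
  8 * 8 = 13
XOR them: 2 XOR 8 XOR 12 XOR 4 XOR 6 XOR 11 XOR 8 XOR 11 XOR 13 = 1.
Result: 14 * 13 = 1 (in Nim).

1


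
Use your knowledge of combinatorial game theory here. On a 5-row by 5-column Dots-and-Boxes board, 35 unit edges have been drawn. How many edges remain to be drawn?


Grid: 5 x 5 boxes, i.e. 6 rows and 6 columns of dots.
Horizontal edges: (rows + 1) * cols = 6 * 5 = 30
Vertical edges: rows * (cols + 1) = 5 * 6 = 30
Total edges: 30 + 30 = 60
Edges drawn: 35
Remaining: 60 - 35 = 25

25


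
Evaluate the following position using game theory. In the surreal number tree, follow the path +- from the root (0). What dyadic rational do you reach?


Sign expansion: +-
Rule: track bounds (lo, hi), initially (-inf, +inf). On '+', the current value becomes lo and we move to the simplest number in (value, hi): value + 1 if hi = +inf, otherwise the midpoint (value + hi)/2. On '-', the current value becomes hi and we move to value - 1 if lo = -inf, otherwise the midpoint (lo + value)/2.
Start at 0.
Step 1: sign = +, move right. Bounds: (0, +inf). Value = 1
Step 2: sign = -, move left. Bounds: (0, 1). Value = 1/2
The surreal number with sign expansion +- is 1/2.

1/2


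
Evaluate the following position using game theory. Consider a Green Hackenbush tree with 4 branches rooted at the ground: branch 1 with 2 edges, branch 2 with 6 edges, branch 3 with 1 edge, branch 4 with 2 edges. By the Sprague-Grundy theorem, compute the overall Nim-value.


The tree has 4 branches from the ground vertex.
In Green Hackenbush, the Nim-value of a simple path of length k is k.
Branch 1: length 2, Nim-value = 2
Branch 2: length 6, Nim-value = 6
Branch 3: length 1, Nim-value = 1
Branch 4: length 2, Nim-value = 2
Total Nim-value = XOR of all branch values:
0 XOR 2 = 2
2 XOR 6 = 4
4 XOR 1 = 5
5 XOR 2 = 7
Nim-value of the tree = 7

7


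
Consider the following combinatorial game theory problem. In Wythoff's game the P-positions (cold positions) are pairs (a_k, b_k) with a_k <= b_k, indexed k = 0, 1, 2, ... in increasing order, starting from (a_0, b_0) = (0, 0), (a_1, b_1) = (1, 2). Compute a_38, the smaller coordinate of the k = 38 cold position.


By Wythoff's theorem, a_k = floor(k * phi) and b_k = floor(k * phi^2) = a_k + k, where phi = (1 + sqrt(5))/2 is the golden ratio.
phi = (1 + sqrt(5))/2 = 1.618034
k = 38
k * phi = 38 * 1.618034 = 61.485292
a_38 = floor(k * phi) = 61

61


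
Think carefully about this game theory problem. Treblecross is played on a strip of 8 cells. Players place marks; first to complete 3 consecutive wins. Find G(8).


Treblecross: place X on empty cells; 3-in-a-row wins.
Playing within two cells of an existing X lets the opponent win at once, so sensible play treats the cells i-2..i+2 around each X as dead. The player left with no safe cell loses, so this is a normal-play take-away game on strips of safe cells.
Placing X at cell i (0-indexed) of a strip of k safe cells leaves independent strips of sizes max(0, i-2) and max(0, k-i-3). Hence G(k) = mex{ G(max(0,i-2)) XOR G(max(0,k-i-3)) : 0 <= i < k }, with G(0) = 0.
G(1): splits (0,0):0^0=0 -> mex({0}) = 1
G(2): splits (0,0):0^0=0 -> mex({0}) = 1
G(3): splits (0,0):0^0=0 -> mex({0}) = 1
G(4): splits (0,1):0^1=1 (0,0):0^0=0 -> mex({0, 1}) = 2
G(5): splits (0,2):0^1=1 (0,1):0^1=1 (0,0):0^0=0 -> mex({0, 1}) = 2
G(6) = mex({1}) = 0
G(7) = mex({0, 1, 2}) = 3
G(8) = mex({0, 1, 2}) = 3
Therefore G(8) = 3.

3


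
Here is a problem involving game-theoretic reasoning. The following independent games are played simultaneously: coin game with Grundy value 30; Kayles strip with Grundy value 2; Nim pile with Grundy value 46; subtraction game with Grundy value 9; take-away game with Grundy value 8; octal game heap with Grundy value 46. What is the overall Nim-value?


By the Sprague-Grundy theorem, the Grundy value of a sum of games is the XOR of individual Grundy values.
coin game: Grundy value = 30. Running XOR: 0 XOR 30 = 30
Kayles strip: Grundy value = 2. Running XOR: 30 XOR 2 = 28
Nim pile: Grundy value = 46. Running XOR: 28 XOR 46 = 50
subtraction game: Grundy value = 9. Running XOR: 50 XOR 9 = 59
take-away game: Grundy value = 8. Running XOR: 59 XOR 8 = 51
octal game heap: Grundy value = 46. Running XOR: 51 XOR 46 = 29
The combined Grundy value is 29.

29


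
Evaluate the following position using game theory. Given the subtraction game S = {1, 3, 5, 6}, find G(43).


The subtraction set is S = {1, 3, 5, 6}.
G(k) = mex{ G(k - s) : s in S, s <= k }. We compute iteratively: G(0) = 0.
G(1) = mex({0}) = 1
G(2) = mex({1}) = 0
G(3) = mex({0}) = 1
G(4) = mex({1}) = 0
G(5) = mex({0}) = 1
G(6) = mex({0, 1}) = 2
G(7) = mex({0, 1, 2}) = 3
G(8) = mex({0, 1, 3}) = 2
G(9) = mex({0, 1, 2}) = 3
G(10) = mex({0, 1, 3}) = 2
G(11) = mex({1, 2}) = 0
G(12) = mex({0, 2, 3}) = 1
G(13) = mex({1, 2, 3}) = 0
G(14) = mex({0, 2, 3}) = 1
G(15) = mex({1, 2, 3}) = 0
G(16) = mex({0, 2}) = 1
Observe that G(11)..G(16) = 0, 1, 0, 1, 0, 1 repeats G(0)..G(5) = 0, 1, 0, 1, 0, 1.
For k >= max(S) = 6, G(k) is determined by the previous 6 values G(k-6)..G(k-1); a window of 6 consecutive values has recurred shifted by 11, so by induction G(k + 11) = G(k) for all k >= 0: the sequence is periodic from the start with period 11.
One period: G(0..10) = 0, 1, 0, 1, 0, 1, 2, 3, 2, 3, 2.
43 mod 11 = 10, so G(43) = G(10) = 2.

2


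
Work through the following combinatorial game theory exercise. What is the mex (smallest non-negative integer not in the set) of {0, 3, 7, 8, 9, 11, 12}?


Set = {0, 3, 7, 8, 9, 11, 12}
0 is in the set.
1 is NOT in the set. This is the mex.
mex = 1

1


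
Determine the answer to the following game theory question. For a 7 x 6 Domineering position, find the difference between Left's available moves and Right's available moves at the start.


Board is 7 x 6 (rows x cols).
Left (vertical) placements: (rows-1) * cols = 6 * 6 = 36
Right (horizontal) placements: rows * (cols-1) = 7 * 5 = 35
Advantage = Left - Right = 36 - 35 = 1

1


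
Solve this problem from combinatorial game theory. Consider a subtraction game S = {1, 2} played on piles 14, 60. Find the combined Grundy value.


Subtraction set: {1, 2}
For this subtraction set, G(n) = n mod 3 (period = max + 1 = 3).
Pile 1 (size 14): G(14) = 14 mod 3 = 2
Pile 2 (size 60): G(60) = 60 mod 3 = 0
Total Grundy value = XOR of all: 2 XOR 0 = 2

2


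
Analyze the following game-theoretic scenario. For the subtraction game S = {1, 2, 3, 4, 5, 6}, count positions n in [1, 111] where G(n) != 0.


Subtraction set S = {1, 2, 3, 4, 5, 6}, so G(n) = n mod 7.
G(n) = 0 when n is a multiple of 7.
Multiples of 7 in [1, 111]: 15
N-positions (nonzero Grundy) = 111 - 15 = 96

96


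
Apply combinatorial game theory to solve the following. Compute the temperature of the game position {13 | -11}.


The game is {13 | -11}, a switch {a | b} with numbers a > b.
Cooling {a | b} by t gives {a - t | b + t}, which stops being hot when a - t = b + t, i.e. at t = (a - b)/2. So the temperature of a switch is (a - b)/2.
Temperature = (Left option - Right option) / 2
= (13 - (-11)) / 2
= 24 / 2
= 12

12


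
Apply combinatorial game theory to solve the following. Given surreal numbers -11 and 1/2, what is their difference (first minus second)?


x = -11, y = 1/2
Converting to common denominator: 2
x = -22/2, y = 1/2
x - y = -11 - 1/2 = -23/2

-23/2


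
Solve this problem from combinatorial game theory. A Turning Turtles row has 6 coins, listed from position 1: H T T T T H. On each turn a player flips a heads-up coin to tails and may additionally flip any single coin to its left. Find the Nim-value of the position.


Coins: H T T T T H
Key fact: a single head at position k behaves exactly like a Nim heap of size k (turning it to T and optionally flipping a coin at j < k corresponds to moving the heap from k to j, or to 0), and heads combine as a disjunctive sum (two heads at the same place would cancel, matching j XOR j = 0). So the Nim-value is the XOR of the 1-indexed positions of the heads.
Face-up positions (1-indexed): [1, 6]
XOR 0 with 1: 0 XOR 1 = 1
XOR 1 with 6: 1 XOR 6 = 7
Nim-value = 7

7


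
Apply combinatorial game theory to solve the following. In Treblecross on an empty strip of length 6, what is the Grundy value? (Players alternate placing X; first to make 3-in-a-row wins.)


Treblecross: place X on empty cells; 3-in-a-row wins.
Playing within two cells of an existing X lets the opponent win at once, so sensible play treats the cells i-2..i+2 around each X as dead. The player left with no safe cell loses, so this is a normal-play take-away game on strips of safe cells.
Placing X at cell i (0-indexed) of a strip of k safe cells leaves independent strips of sizes max(0, i-2) and max(0, k-i-3). Hence G(k) = mex{ G(max(0,i-2)) XOR G(max(0,k-i-3)) : 0 <= i < k }, with G(0) = 0.
G(1): splits (0,0):0^0=0 -> mex({0}) = 1
G(2): splits (0,0):0^0=0 -> mex({0}) = 1
G(3): splits (0,0):0^0=0 -> mex({0}) = 1
G(4): splits (0,1):0^1=1 (0,0):0^0=0 -> mex({0, 1}) = 2
G(5): splits (0,2):0^1=1 (0,1):0^1=1 (0,0):0^0=0 -> mex({0, 1}) = 2
G(6) = mex({1}) = 0
Therefore G(6) = 0.

0


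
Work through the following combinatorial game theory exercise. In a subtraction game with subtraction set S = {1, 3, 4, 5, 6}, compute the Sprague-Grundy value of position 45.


The subtraction set is S = {1, 3, 4, 5, 6}.
G(k) = mex{ G(k - s) : s in S, s <= k }. We compute iteratively: G(0) = 0.
G(1) = mex({0}) = 1
G(2) = mex({1}) = 0
G(3) = mex({0}) = 1
G(4) = mex({0, 1}) = 2
G(5) = mex({0, 1, 2}) = 3
G(6) = mex({0, 1, 3}) = 2
G(7) = mex({0, 1, 2}) = 3
G(8) = mex({0, 1, 2, 3}) = 4
G(9) = mex({1, 2, 3, 4}) = 0
G(10) = mex({0, 2, 3}) = 1
G(11) = mex({1, 2, 3, 4}) = 0
G(12) = mex({0, 2, 3, 4}) = 1
G(13) = mex({0, 1, 3, 4}) = 2
G(14) = mex({0, 1, 2, 4}) = 3
Observe that G(9)..G(14) = 0, 1, 0, 1, 2, 3 repeats G(0)..G(5) = 0, 1, 0, 1, 2, 3.
For k >= max(S) = 6, G(k) is determined by the previous 6 values G(k-6)..G(k-1); a window of 6 consecutive values has recurred shifted by 9, so by induction G(k + 9) = G(k) for all k >= 0: the sequence is periodic from the start with period 9.
One period: G(0..8) = 0, 1, 0, 1, 2, 3, 2, 3, 4.
45 mod 9 = 0, so G(45) = G(0) = 0.

0


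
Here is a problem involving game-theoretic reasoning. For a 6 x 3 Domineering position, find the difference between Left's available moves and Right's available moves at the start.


Board is 6 x 3 (rows x cols).
Left (vertical) placements: (rows-1) * cols = 5 * 3 = 15
Right (horizontal) placements: rows * (cols-1) = 6 * 2 = 12
Advantage = Left - Right = 15 - 12 = 3

3


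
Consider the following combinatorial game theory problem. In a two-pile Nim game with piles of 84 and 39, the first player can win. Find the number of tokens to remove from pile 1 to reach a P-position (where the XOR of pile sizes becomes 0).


Piles: 84 and 39
Current XOR: 84 XOR 39 = 115 (non-zero, so this is an N-position).
To make the XOR zero, we need to find a move that balances the piles.
For pile 1 (size 84): target = 84 XOR 115 = 39
We reduce pile 1 from 84 to 39.
Tokens removed: 84 - 39 = 45
Verification: 39 XOR 39 = 0

45


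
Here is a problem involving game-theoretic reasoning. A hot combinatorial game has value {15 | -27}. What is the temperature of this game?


The game is {15 | -27}, a switch {a | b} with numbers a > b.
Cooling {a | b} by t gives {a - t | b + t}, which stops being hot when a - t = b + t, i.e. at t = (a - b)/2. So the temperature of a switch is (a - b)/2.
Temperature = (Left option - Right option) / 2
= (15 - (-27)) / 2
= 42 / 2
= 21

21


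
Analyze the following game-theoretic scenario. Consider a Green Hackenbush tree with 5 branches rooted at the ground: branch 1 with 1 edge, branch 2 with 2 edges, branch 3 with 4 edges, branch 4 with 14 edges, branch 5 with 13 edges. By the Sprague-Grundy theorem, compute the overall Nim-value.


The tree has 5 branches from the ground vertex.
In Green Hackenbush, the Nim-value of a simple path of length k is k.
Branch 1: length 1, Nim-value = 1
Branch 2: length 2, Nim-value = 2
Branch 3: length 4, Nim-value = 4
Branch 4: length 14, Nim-value = 14
Branch 5: length 13, Nim-value = 13
Total Nim-value = XOR of all branch values:
0 XOR 1 = 1
1 XOR 2 = 3
3 XOR 4 = 7
7 XOR 14 = 9
9 XOR 13 = 4
Nim-value of the tree = 4

4


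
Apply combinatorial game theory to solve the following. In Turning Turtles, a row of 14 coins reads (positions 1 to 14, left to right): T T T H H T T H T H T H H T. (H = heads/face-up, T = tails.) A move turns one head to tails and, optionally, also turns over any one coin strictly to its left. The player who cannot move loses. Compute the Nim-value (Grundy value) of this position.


Coins: T T T H H T T H T H T H H T
Key fact: a single head at position k behaves exactly like a Nim heap of size k (turning it to T and optionally flipping a coin at j < k corresponds to moving the heap from k to j, or to 0), and heads combine as a disjunctive sum (two heads at the same place would cancel, matching j XOR j = 0). So the Nim-value is the XOR of the 1-indexed positions of the heads.
Face-up positions (1-indexed): [4, 5, 8, 10, 12, 13]
XOR 0 with 4: 0 XOR 4 = 4
XOR 4 with 5: 4 XOR 5 = 1
XOR 1 with 8: 1 XOR 8 = 9
XOR 9 with 10: 9 XOR 10 = 3
XOR 3 with 12: 3 XOR 12 = 15
XOR 15 with 13: 15 XOR 13 = 2
Nim-value = 2

2


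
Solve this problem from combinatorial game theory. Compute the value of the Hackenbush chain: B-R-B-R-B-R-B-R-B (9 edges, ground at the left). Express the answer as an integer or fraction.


Edges (from ground): B-R-B-R-B-R-B-R-B
By Berlekamp's sign-expansion rule, a Blue-Red Hackenbush stalk has the value of the surreal number whose sign sequence is the edge sequence with B -> + and R -> -.
Sign sequence: +-+-+-+-+
Trace the sign expansion in the surreal number tree, starting from 0:
Edge 1: B (sign +) -> bounds (0, +inf), value = 1
Edge 2: R (sign -) -> bounds (0, 1), value = 1/2
Edge 3: B (sign +) -> bounds (1/2, 1), value = 3/4
Edge 4: R (sign -) -> bounds (1/2, 3/4), value = 5/8
Edge 5: B (sign +) -> bounds (5/8, 3/4), value = 11/16
Edge 6: R (sign -) -> bounds (5/8, 11/16), value = 21/32
Edge 7: B (sign +) -> bounds (21/32, 11/16), value = 43/64
Edge 8: R (sign -) -> bounds (21/32, 43/64), value = 85/128
Edge 9: B (sign +) -> bounds (85/128, 43/64), value = 171/256
Game value = 171/256

171/256


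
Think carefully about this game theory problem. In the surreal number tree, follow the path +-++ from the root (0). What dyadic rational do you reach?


Sign expansion: +-++
Rule: track bounds (lo, hi), initially (-inf, +inf). On '+', the current value becomes lo and we move to the simplest number in (value, hi): value + 1 if hi = +inf, otherwise the midpoint (value + hi)/2. On '-', the current value becomes hi and we move to value - 1 if lo = -inf, otherwise the midpoint (lo + value)/2.
Start at 0.
Step 1: sign = +, move right. Bounds: (0, +inf). Value = 1
Step 2: sign = -, move left. Bounds: (0, 1). Value = 1/2
Step 3: sign = +, move right. Bounds: (1/2, 1). Value = 3/4
Step 4: sign = +, move right. Bounds: (3/4, 1). Value = 7/8
The surreal number with sign expansion +-++ is 7/8.

7/8


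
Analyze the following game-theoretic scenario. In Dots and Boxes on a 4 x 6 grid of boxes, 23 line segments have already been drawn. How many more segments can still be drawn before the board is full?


Grid: 4 x 6 boxes, i.e. 5 rows and 7 columns of dots.
Horizontal edges: (rows + 1) * cols = 5 * 6 = 30
Vertical edges: rows * (cols + 1) = 4 * 7 = 28
Total edges: 30 + 28 = 58
Edges drawn: 23
Remaining: 58 - 23 = 35

35


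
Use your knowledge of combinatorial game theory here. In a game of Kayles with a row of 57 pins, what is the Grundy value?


Kayles: a move removes 1 or 2 adjacent pins from a contiguous row.
Removing pins from a row of k leaves two independent rows (a, b) with a + b = k - 1 (one pin) or a + b = k - 2 (two pins); an end removal gives a = 0.
By Sprague-Grundy, G(k) = mex{ G(a) XOR G(b) } over all these splits. G(0) = 0.
G(1): splits (0,0):0^0=0 -> mex({0}) = 1
G(2): splits (0,1):0^1=1 (0,0):0^0=0 -> mex({0, 1}) = 2
G(3): splits (0,2):0^2=2 (1,1):1^1=0 (0,1):0^1=1 -> mex({0, 1, 2}) = 3
G(4): splits (0,3):0^3=3 (1,2):1^2=3 (0,2):0^2=2 (1,1):1^1=0 -> mex({0, 2, 3}) = 1
G(5): splits (0,4):0^1=1 (1,3):1^3=2 (2,2):2^2=0 (0,3):0^3=3 (1,2):1^2=3 -> mex({0, 1, 2, 3}) = 4
G(6) = mex({0, 1, 2, 4}) = 3
G(7) = mex({0, 1, 3, 4, 5}) = 2
G(8) = mex({0, 2, 3, 5, 6}) = 1
G(9) = mex({0, 1, 2, 3, 6, 7}) = 4
G(10) = mex({0, 1, 3, 4, 5, 7}) = 2
G(11) = mex({0, 1, 2, 3, 4, 5}) = 6
G(12) = mex({0, 1, 2, 3, 5, 6, 7}) = 4
G(13) = mex({0, 2, 3, 4, 6, 7}) = 1
G(14) = mex({0, 1, 4, 5, 6, 7}) = 2
G(15) = mex({0, 1, 2, 3, 4, 5, 6}) = 7
G(16) = mex({0, 2, 3, 5, 6, 7}) = 1
G(17) = mex({0, 1, 2, 3, 5, 6, 7}) = 4
G(18) = mex({0, 1, 2, 4, 5, 6}) = 3
G(19) = mex({0, 1, 3, 4, 5, 7}) = 2
G(20) = mex({0, 2, 3, 4, 5, 6, 7}) = 1
G(21) = mex({0, 1, 2, 3, 5, 6, 7}) = 4
G(22) = mex({0, 1, 2, 3, 4, 5, 7}) = 6
G(23) = mex({0, 1, 2, 3, 4, 5, 6}) = 7
G(24) = mex({0, 1, 2, 3, 5, 6, 7}) = 4
G(25) = mex({0, 2, 3, 4, 6, 7}) = 1
G(26) = mex({0, 1, 3, 4, 5, 6, 7}) = 2
G(27) = mex({0, 1, 2, 3, 4, 5, 6, 7}) = 8
G(28) = mex({0, 1, 2, 3, 4, 6, 7, 8}) = 5
G(29) = mex({0, 1, 2, 3, 5, 6, 7, 8, 9}) = 4
G(30) = mex({0, 1, 2, 3, 4, 5, 6, 9, 10}) = 7
G(31) = mex({0, 1, 3, 4, 5, 7, 10, 11}) = 2
G(32) = mex({0, 2, 3, 4, 5, 6, 7, 9, 11}) = 1
G(33) = mex({0, 1, 2, 3, 4, 5, 6, 7, 9, 12}) = 8
G(34) = mex({0, 1, 2, 3, 4, 5, 7, 8, 11, 12}) = 6
G(35) = mex({0, 1, 2, 3, 4, 5, 6, 8, 9, 10, 11}) = 7
G(36) = mex({0, 1, 2, 3, 5, 6, 7, 9, 10}) = 4
G(37) = mex({0, 2, 3, 4, 6, 7, 9, 10, 11, 12}) = 1
G(38) = mex({0, 1, 3, 4, 5, 6, 7, 9, 10, 11, 12}) = 2
G(39) = mex({0, 1, 2, 4, 5, 6, 7, 9, 10, 12, 14}) = 3
G(40) = mex({0, 2, 3, 4, 6, 7, 11, 12, 14}) = 1
G(41) = mex({0, 1, 2, 3, 5, 6, 7, 9, 10, 11, 12}) = 4
G(42) = mex({0, 1, 2, 3, 4, 5, 6, 9, 10}) = 7
G(43) = mex({0, 1, 3, 4, 5, 7, 9, 10, 12, 15}) = 2
G(44) = mex({0, 2, 3, 4, 5, 6, 7, 9, 10, 12, 15}) = 1
G(45) = mex({0, 1, 2, 3, 4, 5, 6, 7, 9, 10, 12, 14}) = 8
G(46) = mex({0, 1, 3, 4, 5, 7, 8, 11, 12, 14}) = 2
G(47) = mex({0, 1, 2, 3, 4, 5, 6, 8, 9, 10, 11, 12}) = 7
G(48) = mex({0, 1, 2, 3, 5, 6, 7, 9, 10}) = 4
G(49) = mex({0, 2, 3, 4, 6, 7, 9, 10, 11, 12, 15}) = 1
G(50) = mex({0, 1, 4, 5, 6, 7, 9, 11, 12, 14, 15}) = 2
G(51) = mex({0, 1, 2, 3, 4, 5, 6, 7, 9, 12, 14, 15}) = 8
G(52) = mex({0, 2, 3, 4, 5, 6, 7, 8, 11, 12, 15}) = 1
G(53) = mex({0, 1, 2, 3, 5, 6, 7, 8, 9, 10, 11, 12}) = 4
G(54) = mex({0, 1, 2, 3, 4, 5, 6, 9, 10}) = 7
G(55) = mex({0, 1, 3, 4, 5, 7, 9, 10, 11, 12}) = 2
G(56) = mex({0, 2, 3, 4, 5, 6, 7, 9, 10, 11, 12, 13, 14}) = 1
G(57) = mex({0, 1, 2, 3, 5, 6, 7, 9, 10, 12, 13, 14, 15}) = 4
Therefore G(57) = 4.

4


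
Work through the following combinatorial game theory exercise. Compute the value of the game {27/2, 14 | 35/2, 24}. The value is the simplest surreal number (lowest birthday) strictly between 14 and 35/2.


Left options: {27/2, 14}, max = 14
Right options: {35/2, 24}, min = 35/2
All options are numbers and max(Left) < min(Right), so by the simplicity theorem the value is the simplest (earliest-born) number strictly between 14 and 35/2.
Integers 15 through 17 all lie strictly between 14 and 35/2.
Among integers, the simplest (lowest birthday = smallest |n|; 0 is born on day 0, +-n on day n) is 15.
No non-integer in the interval can be simpler: if x is a non-integer in the interval, then floor(x) or ceil(x) also lies in the interval (the interval contains an integer), and both are proper prefixes of x's sign expansion, i.e. born earlier. So the game value is 15.
Game value = 15

15


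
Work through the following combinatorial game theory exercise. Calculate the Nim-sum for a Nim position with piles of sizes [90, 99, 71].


We need the XOR (exclusive or) of all pile sizes.
After XOR-ing pile 1 (size 90): 0 XOR 90 = 90
After XOR-ing pile 2 (size 99): 90 XOR 99 = 57
After XOR-ing pile 3 (size 71): 57 XOR 71 = 126
The Nim-value of this position is 126.

126


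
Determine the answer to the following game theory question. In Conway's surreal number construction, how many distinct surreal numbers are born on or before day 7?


Day 0: {|} = 0 is born. Count = 1.
Day n: the number of surreal numbers born by day n is 2^(n+1) - 1.
By day 0: 2^1 - 1 = 1
By day 1: 2^2 - 1 = 3
By day 2: 2^3 - 1 = 7
By day 3: 2^4 - 1 = 15
By day 4: 2^5 - 1 = 31
By day 5: 2^6 - 1 = 63
By day 6: 2^7 - 1 = 127
By day 7: 2^8 - 1 = 255
By day 7: 255 surreal numbers.

255


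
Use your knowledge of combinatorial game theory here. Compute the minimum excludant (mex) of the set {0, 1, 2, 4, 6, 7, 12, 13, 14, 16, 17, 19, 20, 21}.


Set = {0, 1, 2, 4, 6, 7, 12, 13, 14, 16, 17, 19, 20, 21}
0 is in the set.
1 is in the set.
2 is in the set.
3 is NOT in the set. This is the mex.
mex = 3

3


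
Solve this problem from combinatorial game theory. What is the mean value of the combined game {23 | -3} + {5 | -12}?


G1 = {23 | -3}, G2 = {5 | -12}
Each is a switch {a | b} with numbers a > b; its mean value is (a + b)/2, and mean value is additive over game sums: m(G1 + G2) = m(G1) + m(G2).
Mean of G1 = (23 + (-3))/2 = 20/2 = 10
Mean of G2 = (5 + (-12))/2 = -7/2 = -7/2
Mean of G1 + G2 = 10 + -7/2 = 13/2

13/2


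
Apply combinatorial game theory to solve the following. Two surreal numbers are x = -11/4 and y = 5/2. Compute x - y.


x = -11/4, y = 5/2
Converting to common denominator: 4
x = -11/4, y = 10/4
x - y = -11/4 - 5/2 = -21/4

-21/4


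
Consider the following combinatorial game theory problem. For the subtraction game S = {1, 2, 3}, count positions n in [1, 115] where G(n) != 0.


Subtraction set S = {1, 2, 3}, so G(n) = n mod 4.
G(n) = 0 when n is a multiple of 4.
Multiples of 4 in [1, 115]: 28
N-positions (nonzero Grundy) = 115 - 28 = 87

87


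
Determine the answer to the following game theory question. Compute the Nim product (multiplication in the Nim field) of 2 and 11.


Nim multiplication is bilinear over XOR: (u XOR v) * w = (u*w) XOR (v*w).
So we split each operand into its bit components and XOR the pairwise Nim products.
2 = 2 (as XOR of powers of 2).
11 = 1 + 2 + 8 (as XOR of powers of 2).
Using the standard Nim-product table on single bits:
  2*2 = 3,   2*4 = 8,   2*8 = 12,
  4*4 = 6,   4*8 = 11,  8*8 = 13,
and  1*x = x (identity), k*l = l*k (commutative).
Pairwise Nim products:
  2 * 1 = 2
  2 * 2 = 3
  2 * 8 = 12
XOR them: 2 XOR 3 XOR 12 = 13.
Result: 2 * 11 = 13 (in Nim).

13


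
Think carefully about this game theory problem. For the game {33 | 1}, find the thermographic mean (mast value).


Game = {33 | 1}, a switch {a | b} with numbers a > b.
Its thermograph has left wall a - t and right wall b + t, which meet at t = (a - b)/2, where both equal (a + b)/2. So the mast (mean value) is at (a + b)/2.
Mean = (33 + (1))/2 = 34/2 = 17

17


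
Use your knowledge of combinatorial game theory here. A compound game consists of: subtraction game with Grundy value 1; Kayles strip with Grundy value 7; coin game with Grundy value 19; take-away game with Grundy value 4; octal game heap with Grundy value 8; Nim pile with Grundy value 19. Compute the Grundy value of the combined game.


By the Sprague-Grundy theorem, the Grundy value of a sum of games is the XOR of individual Grundy values.
subtraction game: Grundy value = 1. Running XOR: 0 XOR 1 = 1
Kayles strip: Grundy value = 7. Running XOR: 1 XOR 7 = 6
coin game: Grundy value = 19. Running XOR: 6 XOR 19 = 21
take-away game: Grundy value = 4. Running XOR: 21 XOR 4 = 17
octal game heap: Grundy value = 8. Running XOR: 17 XOR 8 = 25
Nim pile: Grundy value = 19. Running XOR: 25 XOR 19 = 10
The combined Grundy value is 10.

10


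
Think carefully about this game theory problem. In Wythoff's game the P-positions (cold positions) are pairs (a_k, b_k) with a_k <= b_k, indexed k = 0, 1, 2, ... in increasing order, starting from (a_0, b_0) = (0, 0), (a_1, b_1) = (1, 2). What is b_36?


By Wythoff's theorem, a_k = floor(k * phi) and b_k = floor(k * phi^2) = a_k + k, where phi = (1 + sqrt(5))/2 is the golden ratio.
phi = (1 + sqrt(5))/2 = 1.618034
phi^2 = phi + 1 = 2.618034
k = 36
k * phi^2 = 36 * 2.618034 = 94.249224
b_36 = floor(k * phi^2) = 94 (check: a_36 + k = 58 + 36 = 94)

94


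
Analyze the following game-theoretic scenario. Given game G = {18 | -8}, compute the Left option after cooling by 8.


Original game: {18 | -8} (a switch {a | b} with a > b).
Cooling by t (for t below the temperature (a - b)/2 = 13) taxes each move by t: {a | b} cooled by t is {a - t | b + t}.
Cooling amount: t = 8
Cooled Left option: 18 - 8 = 10
Cooled Right option: -8 + 8 = 0
Cooled game: {10 | 0}
Left option = 10

10


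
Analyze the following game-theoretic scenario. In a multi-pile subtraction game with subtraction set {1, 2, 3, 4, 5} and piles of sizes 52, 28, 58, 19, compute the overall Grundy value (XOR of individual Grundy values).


Subtraction set: {1, 2, 3, 4, 5}
For this subtraction set, G(n) = n mod 6 (period = max + 1 = 6).
Pile 1 (size 52): G(52) = 52 mod 6 = 4
Pile 2 (size 28): G(28) = 28 mod 6 = 4
Pile 3 (size 58): G(58) = 58 mod 6 = 4
Pile 4 (size 19): G(19) = 19 mod 6 = 1
Total Grundy value = XOR of all: 4 XOR 4 XOR 4 XOR 1 = 5

5


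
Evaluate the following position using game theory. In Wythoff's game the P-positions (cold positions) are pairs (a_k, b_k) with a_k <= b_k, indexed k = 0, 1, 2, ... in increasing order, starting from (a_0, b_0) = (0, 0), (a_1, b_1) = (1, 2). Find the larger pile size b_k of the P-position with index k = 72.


By Wythoff's theorem, a_k = floor(k * phi) and b_k = floor(k * phi^2) = a_k + k, where phi = (1 + sqrt(5))/2 is the golden ratio.
phi = (1 + sqrt(5))/2 = 1.618034
phi^2 = phi + 1 = 2.618034
k = 72
k * phi^2 = 72 * 2.618034 = 188.498447
b_72 = floor(k * phi^2) = 188 (check: a_72 + k = 116 + 72 = 188)

188


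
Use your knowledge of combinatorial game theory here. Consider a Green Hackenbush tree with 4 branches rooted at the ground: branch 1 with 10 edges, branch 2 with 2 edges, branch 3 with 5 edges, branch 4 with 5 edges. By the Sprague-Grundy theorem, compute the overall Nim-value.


The tree has 4 branches from the ground vertex.
In Green Hackenbush, the Nim-value of a simple path of length k is k.
Branch 1: length 10, Nim-value = 10
Branch 2: length 2, Nim-value = 2
Branch 3: length 5, Nim-value = 5
Branch 4: length 5, Nim-value = 5
Total Nim-value = XOR of all branch values:
0 XOR 10 = 10
10 XOR 2 = 8
8 XOR 5 = 13
13 XOR 5 = 8
Nim-value of the tree = 8

8


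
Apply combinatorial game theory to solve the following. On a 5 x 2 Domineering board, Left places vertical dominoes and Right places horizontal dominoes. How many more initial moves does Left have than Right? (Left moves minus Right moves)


Board is 5 x 2 (rows x cols).
Left (vertical) placements: (rows-1) * cols = 4 * 2 = 8
Right (horizontal) placements: rows * (cols-1) = 5 * 1 = 5
Advantage = Left - Right = 8 - 5 = 3

3


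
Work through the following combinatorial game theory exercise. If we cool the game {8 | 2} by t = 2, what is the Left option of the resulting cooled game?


Original game: {8 | 2} (a switch {a | b} with a > b).
Cooling by t (for t below the temperature (a - b)/2 = 3) taxes each move by t: {a | b} cooled by t is {a - t | b + t}.
Cooling amount: t = 2
Cooled Left option: 8 - 2 = 6
Cooled Right option: 2 + 2 = 4
Cooled game: {6 | 4}
Left option = 6

6


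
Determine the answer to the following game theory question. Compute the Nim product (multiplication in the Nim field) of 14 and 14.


Nim multiplication is bilinear over XOR: (u XOR v) * w = (u*w) XOR (v*w).
So we split each operand into its bit components and XOR the pairwise Nim products.
14 = 2 + 4 + 8 (as XOR of powers of 2).
14 = 2 + 4 + 8 (as XOR of powers of 2).
Using the standard Nim-product table on single bits:
  2*2 = 3,   2*4 = 8,   2*8 = 12,
  4*4 = 6,   4*8 = 11,  8*8 = 13,
and  1*x = x (identity), k*l = l*k (commutative).
Pairwise Nim products:
  2 * 2 = 3
  2 * 4 = 8
  2 * 8 = 12
  4 * 2 = 8
  4 * 4 = 6
  4 * 8 = 11
  8 * 2 = 12
  8 * 4 = 11
  8 * 8 = 13
XOR them: 3 XOR 8 XOR 12 XOR 8 XOR 6 XOR 11 XOR 12 XOR 11 XOR 13 = 8.
Result: 14 * 14 = 8 (in Nim).

8


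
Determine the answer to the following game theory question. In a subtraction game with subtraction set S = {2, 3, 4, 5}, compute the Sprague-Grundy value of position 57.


The subtraction set is S = {2, 3, 4, 5}.
G(k) = mex{ G(k - s) : s in S, s <= k }. We compute iteratively: G(0) = 0.
G(1) = mex({}) = 0
G(2) = mex({0}) = 1
G(3) = mex({0}) = 1
G(4) = mex({0, 1}) = 2
G(5) = mex({0, 1}) = 2
G(6) = mex({0, 1, 2}) = 3
G(7) = mex({1, 2}) = 0
G(8) = mex({1, 2, 3}) = 0
G(9) = mex({0, 2, 3}) = 1
G(10) = mex({0, 2, 3}) = 1
G(11) = mex({0, 1, 3}) = 2
Observe that G(7)..G(11) = 0, 0, 1, 1, 2 repeats G(0)..G(4) = 0, 0, 1, 1, 2.
For k >= max(S) = 5, G(k) is determined by the previous 5 values G(k-5)..G(k-1); a window of 5 consecutive values has recurred shifted by 7, so by induction G(k + 7) = G(k) for all k >= 0: the sequence is periodic from the start with period 7.
One period: G(0..6) = 0, 0, 1, 1, 2, 2, 3.
57 mod 7 = 1, so G(57) = G(1) = 0.

0


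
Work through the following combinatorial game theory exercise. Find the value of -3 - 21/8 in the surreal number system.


x = -3, y = 21/8
Converting to common denominator: 8
x = -24/8, y = 21/8
x - y = -3 - 21/8 = -45/8

-45/8


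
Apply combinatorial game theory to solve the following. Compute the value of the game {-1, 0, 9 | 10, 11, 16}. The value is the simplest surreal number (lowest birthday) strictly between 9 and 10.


Left options: {-1, 0, 9}, max = 9
Right options: {10, 11, 16}, min = 10
All options are numbers and max(Left) < min(Right), so by the simplicity theorem the value is the simplest (earliest-born) number strictly between 9 and 10.
No integer lies strictly between 9 and 10, so the value is the dyadic rational m/2^k in the interval with the smallest k (then m odd); search k = 1, 2, ...:
Denominator 2: 19/2 lies strictly between 9 and 10 -- found.
The simplest number in the interval is 19/2.
Game value = 19/2

19/2


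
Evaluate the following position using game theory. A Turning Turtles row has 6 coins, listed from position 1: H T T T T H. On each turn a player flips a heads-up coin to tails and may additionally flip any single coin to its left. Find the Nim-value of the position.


Coins: H T T T T H
Key fact: a single head at position k behaves exactly like a Nim heap of size k (turning it to T and optionally flipping a coin at j < k corresponds to moving the heap from k to j, or to 0), and heads combine as a disjunctive sum (two heads at the same place would cancel, matching j XOR j = 0). So the Nim-value is the XOR of the 1-indexed positions of the heads.
Face-up positions (1-indexed): [1, 6]
XOR 0 with 1: 0 XOR 1 = 1
XOR 1 with 6: 1 XOR 6 = 7
Nim-value = 7

7


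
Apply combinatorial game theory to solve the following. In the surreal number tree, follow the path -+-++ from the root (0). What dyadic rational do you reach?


Sign expansion: -+-++
Rule: track bounds (lo, hi), initially (-inf, +inf). On '+', the current value becomes lo and we move to the simplest number in (value, hi): value + 1 if hi = +inf, otherwise the midpoint (value + hi)/2. On '-', the current value becomes hi and we move to value - 1 if lo = -inf, otherwise the midpoint (lo + value)/2.
Start at 0.
Step 1: sign = -, move left. Bounds: (-inf, 0). Value = -1
Step 2: sign = +, move right. Bounds: (-1, 0). Value = -1/2
Step 3: sign = -, move left. Bounds: (-1, -1/2). Value = -3/4
Step 4: sign = +, move right. Bounds: (-3/4, -1/2). Value = -5/8
Step 5: sign = +, move right. Bounds: (-5/8, -1/2). Value = -9/16
The surreal number with sign expansion -+-++ is -9/16.

-9/16


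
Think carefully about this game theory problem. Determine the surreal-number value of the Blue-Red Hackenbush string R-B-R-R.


Edges (from ground): R-B-R-R
By Berlekamp's sign-expansion rule, a Blue-Red Hackenbush stalk has the value of the surreal number whose sign sequence is the edge sequence with B -> + and R -> -.
Sign sequence: -+--
Trace the sign expansion in the surreal number tree, starting from 0:
Edge 1: R (sign -) -> bounds (-inf, 0), value = -1
Edge 2: B (sign +) -> bounds (-1, 0), value = -1/2
Edge 3: R (sign -) -> bounds (-1, -1/2), value = -3/4
Edge 4: R (sign -) -> bounds (-1, -3/4), value = -7/8
Game value = -7/8

-7/8


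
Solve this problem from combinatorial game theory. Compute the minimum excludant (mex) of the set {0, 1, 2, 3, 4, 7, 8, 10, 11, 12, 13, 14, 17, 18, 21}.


Set = {0, 1, 2, 3, 4, 7, 8, 10, 11, 12, 13, 14, 17, 18, 21}
0 is in the set.
1 is in the set.
2 is in the set.
3 is in the set.
4 is in the set.
5 is NOT in the set. This is the mex.
mex = 5

5


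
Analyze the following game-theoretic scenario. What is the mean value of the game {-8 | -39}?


Game = {-8 | -39}, a switch {a | b} with numbers a > b.
Its thermograph has left wall a - t and right wall b + t, which meet at t = (a - b)/2, where both equal (a + b)/2. So the mast (mean value) is at (a + b)/2.
Mean = (-8 + (-39))/2 = -47/2 = -47/2

-47/2


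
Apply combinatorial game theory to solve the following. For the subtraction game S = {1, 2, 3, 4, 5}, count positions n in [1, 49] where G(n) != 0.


Subtraction set S = {1, 2, 3, 4, 5}, so G(n) = n mod 6.
G(n) = 0 when n is a multiple of 6.
Multiples of 6 in [1, 49]: 8
N-positions (nonzero Grundy) = 49 - 8 = 41

41


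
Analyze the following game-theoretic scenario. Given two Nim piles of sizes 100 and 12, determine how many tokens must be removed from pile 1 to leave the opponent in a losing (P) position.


Piles: 100 and 12
Current XOR: 100 XOR 12 = 104 (non-zero, so this is an N-position).
To make the XOR zero, we need to find a move that balances the piles.
For pile 1 (size 100): target = 100 XOR 104 = 12
We reduce pile 1 from 100 to 12.
Tokens removed: 100 - 12 = 88
Verification: 12 XOR 12 = 0

88


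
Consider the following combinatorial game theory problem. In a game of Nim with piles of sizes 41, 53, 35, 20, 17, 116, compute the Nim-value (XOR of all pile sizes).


We need the XOR (exclusive or) of all pile sizes.
After XOR-ing pile 1 (size 41): 0 XOR 41 = 41
After XOR-ing pile 2 (size 53): 41 XOR 53 = 28
After XOR-ing pile 3 (size 35): 28 XOR 35 = 63
After XOR-ing pile 4 (size 20): 63 XOR 20 = 43
After XOR-ing pile 5 (size 17): 43 XOR 17 = 58
After XOR-ing pile 6 (size 116): 58 XOR 116 = 78
The Nim-value of this position is 78.

78


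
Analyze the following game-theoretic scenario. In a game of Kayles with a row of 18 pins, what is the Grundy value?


Kayles: a move removes 1 or 2 adjacent pins from a contiguous row.
Removing pins from a row of k leaves two independent rows (a, b) with a + b = k - 1 (one pin) or a + b = k - 2 (two pins); an end removal gives a = 0.
By Sprague-Grundy, G(k) = mex{ G(a) XOR G(b) } over all these splits. G(0) = 0.
G(1): splits (0,0):0^0=0 -> mex({0}) = 1
G(2): splits (0,1):0^1=1 (0,0):0^0=0 -> mex({0, 1}) = 2
G(3): splits (0,2):0^2=2 (1,1):1^1=0 (0,1):0^1=1 -> mex({0, 1, 2}) = 3
G(4): splits (0,3):0^3=3 (1,2):1^2=3 (0,2):0^2=2 (1,1):1^1=0 -> mex({0, 2, 3}) = 1
G(5): splits (0,4):0^1=1 (1,3):1^3=2 (2,2):2^2=0 (0,3):0^3=3 (1,2):1^2=3 -> mex({0, 1, 2, 3}) = 4
G(6) = mex({0, 1, 2, 4}) = 3
G(7) = mex({0, 1, 3, 4, 5}) = 2
G(8) = mex({0, 2, 3, 5, 6}) = 1
G(9) = mex({0, 1, 2, 3, 6, 7}) = 4
G(10) = mex({0, 1, 3, 4, 5, 7}) = 2
G(11) = mex({0, 1, 2, 3, 4, 5}) = 6
G(12) = mex({0, 1, 2, 3, 5, 6, 7}) = 4
G(13) = mex({0, 2, 3, 4, 6, 7}) = 1
G(14) = mex({0, 1, 4, 5, 6, 7}) = 2
G(15) = mex({0, 1, 2, 3, 4, 5, 6}) = 7
G(16) = mex({0, 2, 3, 5, 6, 7}) = 1
G(17) = mex({0, 1, 2, 3, 5, 6, 7}) = 4
G(18) = mex({0, 1, 2, 4, 5, 6}) = 3
Therefore G(18) = 3.

3
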